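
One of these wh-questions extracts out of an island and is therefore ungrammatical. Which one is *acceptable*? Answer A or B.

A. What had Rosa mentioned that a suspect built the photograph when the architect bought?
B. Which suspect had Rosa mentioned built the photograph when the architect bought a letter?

In A, the wh-phrase is extracted from inside an adjunct island (introduced by "when"), which blocks movement.
In B, the extraction path crosses only that-complement boundaries, which are transparent.
So B is grammatical.

B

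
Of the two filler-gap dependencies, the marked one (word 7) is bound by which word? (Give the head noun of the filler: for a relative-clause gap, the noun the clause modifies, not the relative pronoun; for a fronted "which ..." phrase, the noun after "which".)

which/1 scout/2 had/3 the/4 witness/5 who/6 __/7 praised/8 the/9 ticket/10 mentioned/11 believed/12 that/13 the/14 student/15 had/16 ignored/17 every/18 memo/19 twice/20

5

The marked gap is inside the relative clause, the subject of "praised".
Its filler is the head noun "witness" (via "who"), at word 5.
(The other dependency links word 2 to a gap after word 11.)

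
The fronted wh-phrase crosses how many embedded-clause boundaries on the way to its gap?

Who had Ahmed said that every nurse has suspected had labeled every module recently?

"who" is extracted from the subject of "labeled".
Boundaries crossed, outermost first: [that], [Ø] — 2 in total.

2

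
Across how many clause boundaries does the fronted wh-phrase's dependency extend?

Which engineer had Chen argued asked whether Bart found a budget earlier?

1

"which engineer" is extracted from the subject of "asked".
Boundaries crossed, outermost first: [Ø] — 1 in total.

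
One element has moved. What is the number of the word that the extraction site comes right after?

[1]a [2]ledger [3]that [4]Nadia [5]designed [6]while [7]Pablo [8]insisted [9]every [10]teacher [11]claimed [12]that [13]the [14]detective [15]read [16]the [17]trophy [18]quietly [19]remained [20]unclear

5

The displaced element is "a ledger" (word 2).
It functions as the direct object of "designed", so the gap sits immediately after word 5 ("designed").
Base order: Nadia designed a ledger while Pablo insisted every teacher claimed that the detective read the trophy quietly.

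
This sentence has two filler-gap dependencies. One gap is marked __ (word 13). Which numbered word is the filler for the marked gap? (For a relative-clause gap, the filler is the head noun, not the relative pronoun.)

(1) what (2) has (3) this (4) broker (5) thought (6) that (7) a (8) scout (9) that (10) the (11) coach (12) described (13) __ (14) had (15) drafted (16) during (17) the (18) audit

8

The marked gap is inside the relative clause, the direct object of "described".
Its filler is the head noun "scout" (via "that"), at word 8.
(The other dependency links word 1 to a gap after word 15.)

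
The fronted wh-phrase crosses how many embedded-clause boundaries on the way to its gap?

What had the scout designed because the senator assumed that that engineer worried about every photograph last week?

"what" originates inside the matrix clause — no clause boundary is crossed.

0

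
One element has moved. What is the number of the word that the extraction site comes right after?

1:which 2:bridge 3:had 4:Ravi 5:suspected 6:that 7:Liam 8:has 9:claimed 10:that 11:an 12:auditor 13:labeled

The displaced element is "which bridge" (word 2).
It is linked across 2 clause boundaries (that → that).
It functions as the direct object of "labeled", so the gap sits immediately after word 13 ("labeled").
Base order: Ravi had suspected that Liam has claimed that an auditor labeled which bridge.

13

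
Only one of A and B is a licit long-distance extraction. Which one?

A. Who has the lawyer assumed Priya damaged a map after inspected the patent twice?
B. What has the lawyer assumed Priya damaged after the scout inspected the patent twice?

B

In A, the wh-phrase is extracted from inside an adjunct island (introduced by "after"), which blocks movement.
In B, the extraction path crosses only that-complement boundaries, which are transparent.
So B is grammatical.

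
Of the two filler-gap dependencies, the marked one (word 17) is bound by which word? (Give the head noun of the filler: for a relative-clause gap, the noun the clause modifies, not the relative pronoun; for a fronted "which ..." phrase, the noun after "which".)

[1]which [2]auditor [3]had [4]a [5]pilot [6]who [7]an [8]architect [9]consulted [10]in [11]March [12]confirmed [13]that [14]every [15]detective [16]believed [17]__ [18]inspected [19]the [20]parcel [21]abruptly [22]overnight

2

The marked gap is the subject of "inspected".
Its filler is the fronted wh-phrase "which auditor", at word 2.
(The other dependency links word 5 to a gap after word 9.)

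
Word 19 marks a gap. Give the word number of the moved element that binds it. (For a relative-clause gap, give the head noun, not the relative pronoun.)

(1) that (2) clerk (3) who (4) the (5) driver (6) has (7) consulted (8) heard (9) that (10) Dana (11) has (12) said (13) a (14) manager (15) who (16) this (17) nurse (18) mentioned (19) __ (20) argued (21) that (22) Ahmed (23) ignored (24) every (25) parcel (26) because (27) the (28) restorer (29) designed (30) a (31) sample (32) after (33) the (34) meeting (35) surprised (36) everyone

14

The gap at 19 is the subject of "argued", inside a relative clause.
The relative pronoun is "who" (word 15); it is bound by the head noun immediately before it.
Its filler is the head noun "manager", at word 14.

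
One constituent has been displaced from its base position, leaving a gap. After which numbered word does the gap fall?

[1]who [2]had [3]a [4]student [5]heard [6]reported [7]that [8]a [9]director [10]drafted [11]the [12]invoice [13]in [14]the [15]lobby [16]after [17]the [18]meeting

The displaced element is "who" (word 1).
It is linked across 1 clause boundary (Ø).
It functions as the subject of "reported", so the gap sits immediately after word 5 ("heard").
Base order: A student had heard that who reported that a director drafted the invoice in the lobby after the meeting.

5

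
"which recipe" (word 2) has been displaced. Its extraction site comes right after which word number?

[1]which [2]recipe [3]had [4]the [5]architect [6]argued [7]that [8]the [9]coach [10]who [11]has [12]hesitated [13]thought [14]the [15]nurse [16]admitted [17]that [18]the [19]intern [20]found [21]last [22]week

The displaced element is "which recipe" (word 2).
It is linked across 3 clause boundaries (that → Ø → that).
It functions as the direct object of "found", so the gap sits immediately after word 20 ("found").
Base order: The architect had argued that the coach who has hesitated thought the nurse admitted that the intern found which recipe last week.

20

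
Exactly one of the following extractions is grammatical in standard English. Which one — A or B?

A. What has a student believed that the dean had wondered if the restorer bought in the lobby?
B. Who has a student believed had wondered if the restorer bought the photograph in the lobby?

B

In A, the wh-phrase is extracted from inside a wh-island (introduced by "if"), which blocks movement.
In B, the extraction path crosses only that-complement boundaries, which are transparent.
So B is grammatical.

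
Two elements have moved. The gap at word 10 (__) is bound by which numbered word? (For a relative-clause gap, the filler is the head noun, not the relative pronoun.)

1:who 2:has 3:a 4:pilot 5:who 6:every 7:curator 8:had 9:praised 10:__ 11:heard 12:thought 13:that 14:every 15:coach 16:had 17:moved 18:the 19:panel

The marked gap is inside the relative clause, the direct object of "praised".
Its filler is the head noun "pilot" (via "who"), at word 4.
(The other dependency links word 1 to a gap after word 11.)

4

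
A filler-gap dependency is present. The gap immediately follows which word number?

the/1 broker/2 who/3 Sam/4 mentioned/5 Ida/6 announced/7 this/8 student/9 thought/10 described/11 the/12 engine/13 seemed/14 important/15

The displaced element is "the broker" (word 2).
It is linked across 3 clause boundaries (Ø → Ø → Ø).
It functions as the subject of "described", so the gap sits immediately after word 10 ("thought").
Base order: Sam mentioned Ida announced this student thought that the broker described the engine.

10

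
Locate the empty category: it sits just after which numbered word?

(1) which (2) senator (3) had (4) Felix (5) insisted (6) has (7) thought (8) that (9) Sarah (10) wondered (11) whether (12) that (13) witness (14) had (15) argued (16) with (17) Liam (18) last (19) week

The displaced element is "which senator" (word 2).
It is linked across 1 clause boundary (Ø).
It functions as the subject of "thought", so the gap sits immediately after word 5 ("insisted").
Base order: Felix had insisted that which senator has thought that Sarah wondered whether that witness had argued with Liam last week.

5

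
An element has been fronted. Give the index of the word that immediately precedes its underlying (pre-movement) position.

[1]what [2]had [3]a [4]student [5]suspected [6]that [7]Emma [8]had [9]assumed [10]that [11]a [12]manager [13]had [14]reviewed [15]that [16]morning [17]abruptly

The displaced element is "what" (word 1).
It is linked across 2 clause boundaries (that → that).
It functions as the direct object of "reviewed", so the gap sits immediately after word 14 ("reviewed").
Base order: A student had suspected that Emma had assumed that a manager had reviewed what that morning abruptly.

14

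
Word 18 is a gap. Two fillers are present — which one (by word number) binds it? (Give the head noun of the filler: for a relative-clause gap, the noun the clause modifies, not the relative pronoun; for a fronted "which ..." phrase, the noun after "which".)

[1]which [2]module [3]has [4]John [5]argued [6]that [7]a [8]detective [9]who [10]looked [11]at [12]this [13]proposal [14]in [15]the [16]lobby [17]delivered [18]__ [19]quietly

2

The marked gap is the direct object of "delivered".
Its filler is the fronted wh-phrase "which module", at word 2.
(The other dependency links word 8 to a gap after word 9.)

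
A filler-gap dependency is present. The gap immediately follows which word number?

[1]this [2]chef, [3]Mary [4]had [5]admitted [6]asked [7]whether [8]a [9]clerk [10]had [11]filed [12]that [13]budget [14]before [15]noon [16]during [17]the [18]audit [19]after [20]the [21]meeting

5

The displaced element is "this chef" (word 2).
It is linked across 1 clause boundary (Ø).
It functions as the subject of "asked", so the gap sits immediately after word 5 ("admitted").
Base order: Mary had admitted this chef asked whether a clerk had filed that budget before noon during the audit after the meeting.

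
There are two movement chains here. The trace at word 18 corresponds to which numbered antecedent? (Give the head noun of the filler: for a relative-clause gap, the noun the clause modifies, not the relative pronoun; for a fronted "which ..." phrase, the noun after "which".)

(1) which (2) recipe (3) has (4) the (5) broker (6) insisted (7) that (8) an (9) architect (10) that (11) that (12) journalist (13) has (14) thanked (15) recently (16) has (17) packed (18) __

2

The marked gap is the direct object of "packed".
Its filler is the fronted wh-phrase "which recipe", at word 2.
(The other dependency links word 9 to a gap after word 14.)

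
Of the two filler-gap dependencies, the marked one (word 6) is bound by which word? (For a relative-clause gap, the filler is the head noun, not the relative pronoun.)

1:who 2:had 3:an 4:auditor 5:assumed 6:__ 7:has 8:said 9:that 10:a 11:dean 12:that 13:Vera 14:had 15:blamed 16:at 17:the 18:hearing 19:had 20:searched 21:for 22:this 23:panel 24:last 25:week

The marked gap is the subject of "said".
Its filler is the fronted wh-phrase "who", at word 1.
(The other dependency links word 11 to a gap after word 15.)

1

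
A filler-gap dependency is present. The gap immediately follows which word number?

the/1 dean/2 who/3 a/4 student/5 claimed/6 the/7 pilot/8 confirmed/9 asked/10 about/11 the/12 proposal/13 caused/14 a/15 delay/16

The displaced element is "the dean" (word 2).
It is linked across 2 clause boundaries (Ø → Ø).
It functions as the subject of "asked", so the gap sits immediately after word 9 ("confirmed").
Base order: A student claimed the pilot confirmed that the dean asked about the proposal.

9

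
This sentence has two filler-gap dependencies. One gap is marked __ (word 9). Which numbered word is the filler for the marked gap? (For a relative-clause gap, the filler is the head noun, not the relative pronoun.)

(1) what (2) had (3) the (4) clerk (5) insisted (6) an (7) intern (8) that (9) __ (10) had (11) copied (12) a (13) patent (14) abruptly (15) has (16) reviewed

7

The marked gap is inside the relative clause, the subject of "copied".
Its filler is the head noun "intern" (via "that"), at word 7.
(The other dependency links word 1 to a gap after word 16.)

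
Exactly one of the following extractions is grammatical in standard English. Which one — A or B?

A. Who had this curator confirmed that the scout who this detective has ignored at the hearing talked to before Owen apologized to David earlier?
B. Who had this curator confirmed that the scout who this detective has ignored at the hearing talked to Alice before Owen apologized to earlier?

A

In B, the wh-phrase is extracted from inside an adjunct island (introduced by "before"), which blocks movement.
In A, the extraction path crosses only that-complement boundaries, which are transparent.
So A is grammatical.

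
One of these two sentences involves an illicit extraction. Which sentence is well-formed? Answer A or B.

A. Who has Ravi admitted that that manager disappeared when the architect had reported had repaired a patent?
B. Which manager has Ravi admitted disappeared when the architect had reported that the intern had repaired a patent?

B

In A, the wh-phrase is extracted from inside an adjunct island (introduced by "when"), which blocks movement.
In B, the extraction path crosses only that-complement boundaries, which are transparent.
So B is grammatical.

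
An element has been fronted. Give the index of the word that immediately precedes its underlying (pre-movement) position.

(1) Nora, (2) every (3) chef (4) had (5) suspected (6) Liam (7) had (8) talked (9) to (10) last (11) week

9

The displaced element is "Nora" (word 1).
It is linked across 1 clause boundary (Ø).
It functions as the object of the preposition "to" of "talked", so the gap sits immediately after word 9 ("to").
Base order: Every chef had suspected Liam had talked to Nora last week.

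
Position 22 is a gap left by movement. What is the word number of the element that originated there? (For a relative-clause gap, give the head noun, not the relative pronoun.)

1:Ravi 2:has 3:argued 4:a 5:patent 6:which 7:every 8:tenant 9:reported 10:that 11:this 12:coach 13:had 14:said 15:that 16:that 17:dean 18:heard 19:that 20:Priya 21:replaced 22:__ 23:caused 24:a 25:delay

The gap at 22 is the object of "replaced", inside a relative clause.
The relative pronoun is "which" (word 6); it is bound by the head noun immediately before it.
Its filler is the head noun "patent", at word 5.

5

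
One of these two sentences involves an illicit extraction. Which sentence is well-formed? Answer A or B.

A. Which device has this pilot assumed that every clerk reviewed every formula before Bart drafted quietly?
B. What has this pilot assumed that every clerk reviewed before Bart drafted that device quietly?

In A, the wh-phrase is extracted from inside an adjunct island (introduced by "before"), which blocks movement.
In B, the extraction path crosses only that-complement boundaries, which are transparent.
So B is grammatical.

B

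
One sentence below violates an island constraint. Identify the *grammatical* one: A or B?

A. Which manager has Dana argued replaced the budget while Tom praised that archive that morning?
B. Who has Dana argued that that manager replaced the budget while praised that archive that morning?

In B, the wh-phrase is extracted from inside an adjunct island (introduced by "while"), which blocks movement.
In A, the extraction path crosses only that-complement boundaries, which are transparent.
So A is grammatical.

A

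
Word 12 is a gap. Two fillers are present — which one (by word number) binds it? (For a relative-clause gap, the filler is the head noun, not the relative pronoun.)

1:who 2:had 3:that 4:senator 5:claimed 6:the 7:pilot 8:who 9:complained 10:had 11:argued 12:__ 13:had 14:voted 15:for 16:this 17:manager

The marked gap is the subject of "voted".
Its filler is the fronted wh-phrase "who", at word 1.
(The other dependency links word 7 to a gap after word 8.)

1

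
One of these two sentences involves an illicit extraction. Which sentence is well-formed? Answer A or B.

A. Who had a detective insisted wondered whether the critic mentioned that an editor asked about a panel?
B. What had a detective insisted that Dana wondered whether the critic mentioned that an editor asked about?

In B, the wh-phrase is extracted from inside a wh-island (introduced by "whether"), which blocks movement.
In A, the extraction path crosses only that-complement boundaries, which are transparent.
So A is grammatical.

A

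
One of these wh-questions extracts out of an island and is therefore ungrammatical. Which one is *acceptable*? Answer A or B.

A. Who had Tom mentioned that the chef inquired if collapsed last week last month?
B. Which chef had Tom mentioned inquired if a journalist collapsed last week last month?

In A, the wh-phrase is extracted from inside a wh-island (introduced by "if"), which blocks movement.
In B, the extraction path crosses only that-complement boundaries, which are transparent.
So B is grammatical.

B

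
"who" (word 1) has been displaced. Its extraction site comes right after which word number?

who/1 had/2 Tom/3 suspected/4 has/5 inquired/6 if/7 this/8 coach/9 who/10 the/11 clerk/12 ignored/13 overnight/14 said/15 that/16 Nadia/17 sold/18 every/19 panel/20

The displaced element is "who" (word 1).
It is linked across 1 clause boundary (Ø).
It functions as the subject of "inquired", so the gap sits immediately after word 4 ("suspected").
Base order: Tom had suspected who has inquired if this coach who the clerk ignored overnight said that Nadia sold every panel.

4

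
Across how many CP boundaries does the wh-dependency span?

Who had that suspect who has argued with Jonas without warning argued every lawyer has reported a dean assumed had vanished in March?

3

"who" is extracted from the subject of "vanished".
Boundaries crossed, outermost first: [Ø], [Ø], [Ø] — 3 in total.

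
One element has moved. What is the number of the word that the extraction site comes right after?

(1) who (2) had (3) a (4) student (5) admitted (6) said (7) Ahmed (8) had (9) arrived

5

The displaced element is "who" (word 1).
It is linked across 1 clause boundary (Ø).
It functions as the subject of "said", so the gap sits immediately after word 5 ("admitted").
Base order: A student had admitted that who said Ahmed had arrived.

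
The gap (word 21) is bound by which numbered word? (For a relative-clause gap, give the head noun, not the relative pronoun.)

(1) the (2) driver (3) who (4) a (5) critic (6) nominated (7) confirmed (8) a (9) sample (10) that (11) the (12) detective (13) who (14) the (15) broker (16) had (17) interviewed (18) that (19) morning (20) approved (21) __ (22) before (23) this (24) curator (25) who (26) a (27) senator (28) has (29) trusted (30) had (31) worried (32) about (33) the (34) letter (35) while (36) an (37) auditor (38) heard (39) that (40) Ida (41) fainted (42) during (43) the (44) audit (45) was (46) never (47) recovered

The gap at 21 is the object of "approved", inside a relative clause.
The relative pronoun is "that" (word 10); it is bound by the head noun immediately before it.
Its filler is the head noun "sample", at word 9.

9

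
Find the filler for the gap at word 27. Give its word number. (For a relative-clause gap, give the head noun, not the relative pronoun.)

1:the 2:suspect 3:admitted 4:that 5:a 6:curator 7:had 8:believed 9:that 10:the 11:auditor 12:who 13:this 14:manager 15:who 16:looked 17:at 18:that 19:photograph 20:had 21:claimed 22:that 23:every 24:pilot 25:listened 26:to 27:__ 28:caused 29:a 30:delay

The gap at 27 is the prepositional object of "listened", inside a relative clause.
The relative pronoun is "who" (word 12); it is bound by the head noun immediately before it.
Its filler is the head noun "auditor", at word 11.

11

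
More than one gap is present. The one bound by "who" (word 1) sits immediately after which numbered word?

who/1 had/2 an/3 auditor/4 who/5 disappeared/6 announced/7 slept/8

The displaced element is "who" (word 1).
It is linked across 1 clause boundary (Ø).
It functions as the subject of "slept", so the gap sits immediately after word 7 ("announced").
Base order: An auditor who disappeared had announced that who slept.

7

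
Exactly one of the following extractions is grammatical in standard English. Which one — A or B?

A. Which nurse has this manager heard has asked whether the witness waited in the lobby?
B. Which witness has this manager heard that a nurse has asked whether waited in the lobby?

In B, the wh-phrase is extracted from inside a wh-island (introduced by "whether"), which blocks movement.
In A, the extraction path crosses only that-complement boundaries, which are transparent.
So A is grammatical.

A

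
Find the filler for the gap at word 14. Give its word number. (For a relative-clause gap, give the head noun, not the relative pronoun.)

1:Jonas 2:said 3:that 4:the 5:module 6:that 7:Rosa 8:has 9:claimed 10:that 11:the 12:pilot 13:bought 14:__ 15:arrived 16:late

5

The gap at 14 is the object of "bought", inside a relative clause.
The relative pronoun is "that" (word 6); it is bound by the head noun immediately before it.
Its filler is the head noun "module", at word 5.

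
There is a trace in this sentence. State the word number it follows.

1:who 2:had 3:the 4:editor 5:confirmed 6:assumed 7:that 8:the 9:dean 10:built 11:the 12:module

5

The displaced element is "who" (word 1).
It is linked across 1 clause boundary (Ø).
It functions as the subject of "assumed", so the gap sits immediately after word 5 ("confirmed").
Base order: The editor had confirmed that who assumed that the dean built the module.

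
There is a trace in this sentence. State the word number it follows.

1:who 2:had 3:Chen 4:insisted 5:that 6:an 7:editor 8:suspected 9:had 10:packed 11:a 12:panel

The displaced element is "who" (word 1).
It is linked across 2 clause boundaries (that → Ø).
It functions as the subject of "packed", so the gap sits immediately after word 8 ("suspected").
Base order: Chen had insisted that an editor suspected who had packed a panel.

8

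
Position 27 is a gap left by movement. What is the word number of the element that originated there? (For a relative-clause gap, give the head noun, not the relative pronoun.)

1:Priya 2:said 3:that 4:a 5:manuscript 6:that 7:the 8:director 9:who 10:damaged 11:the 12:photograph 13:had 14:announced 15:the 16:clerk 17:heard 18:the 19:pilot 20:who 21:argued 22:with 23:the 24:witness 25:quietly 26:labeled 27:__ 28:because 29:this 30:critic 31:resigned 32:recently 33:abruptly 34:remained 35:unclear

5

The gap at 27 is the object of "labeled", inside a relative clause.
The relative pronoun is "that" (word 6); it is bound by the head noun immediately before it.
Its filler is the head noun "manuscript", at word 5.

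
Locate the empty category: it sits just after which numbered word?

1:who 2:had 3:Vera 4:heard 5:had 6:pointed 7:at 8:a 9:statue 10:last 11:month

4

The displaced element is "who" (word 1).
It is linked across 1 clause boundary (Ø).
It functions as the subject of "pointed", so the gap sits immediately after word 4 ("heard").
Base order: Vera had heard who had pointed at a statue last month.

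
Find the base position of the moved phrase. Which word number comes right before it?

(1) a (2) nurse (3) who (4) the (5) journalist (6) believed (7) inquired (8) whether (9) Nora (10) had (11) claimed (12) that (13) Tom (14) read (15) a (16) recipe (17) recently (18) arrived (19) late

The displaced element is "a nurse" (word 2).
It is linked across 1 clause boundary (Ø).
It functions as the subject of "inquired", so the gap sits immediately after word 6 ("believed").
Base order: The journalist believed that a nurse inquired whether Nora had claimed that Tom read a recipe recently.

6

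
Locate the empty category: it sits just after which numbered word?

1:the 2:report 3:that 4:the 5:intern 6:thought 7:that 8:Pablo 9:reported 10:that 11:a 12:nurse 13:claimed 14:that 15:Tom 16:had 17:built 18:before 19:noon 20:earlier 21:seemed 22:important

17

The displaced element is "the report" (word 2).
It is linked across 3 clause boundaries (that → that → that).
It functions as the direct object of "built", so the gap sits immediately after word 17 ("built").
Base order: The intern thought that Pablo reported that a nurse claimed that Tom had built the report before noon earlier.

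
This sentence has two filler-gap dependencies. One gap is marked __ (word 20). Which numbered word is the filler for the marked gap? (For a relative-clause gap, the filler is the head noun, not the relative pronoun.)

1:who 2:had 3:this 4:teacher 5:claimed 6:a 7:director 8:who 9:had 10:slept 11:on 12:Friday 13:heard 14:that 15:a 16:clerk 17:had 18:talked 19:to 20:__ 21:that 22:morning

The marked gap is the object of the preposition "to" of "talked".
Its filler is the fronted wh-phrase "who", at word 1.
(The other dependency links word 7 to a gap after word 8.)

1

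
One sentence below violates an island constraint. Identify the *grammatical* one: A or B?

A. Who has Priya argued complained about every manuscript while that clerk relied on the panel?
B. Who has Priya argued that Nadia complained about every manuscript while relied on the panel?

A

In B, the wh-phrase is extracted from inside an adjunct island (introduced by "while"), which blocks movement.
In A, the extraction path crosses only that-complement boundaries, which are transparent.
So A is grammatical.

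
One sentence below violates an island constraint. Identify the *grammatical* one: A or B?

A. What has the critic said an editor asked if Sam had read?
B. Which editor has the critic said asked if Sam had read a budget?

B

In A, the wh-phrase is extracted from inside a wh-island (introduced by "if"), which blocks movement.
In B, the extraction path crosses only that-complement boundaries, which are transparent.
So B is grammatical.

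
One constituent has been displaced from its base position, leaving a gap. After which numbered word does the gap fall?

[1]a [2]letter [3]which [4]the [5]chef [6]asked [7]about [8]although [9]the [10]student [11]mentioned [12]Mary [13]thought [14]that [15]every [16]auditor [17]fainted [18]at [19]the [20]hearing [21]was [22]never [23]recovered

The displaced element is "a letter" (word 2).
It functions as the object of the preposition "about" of "asked", so the gap sits immediately after word 7 ("about").
Base order: The chef asked about a letter although the student mentioned Mary thought that every auditor fainted at the hearing.

7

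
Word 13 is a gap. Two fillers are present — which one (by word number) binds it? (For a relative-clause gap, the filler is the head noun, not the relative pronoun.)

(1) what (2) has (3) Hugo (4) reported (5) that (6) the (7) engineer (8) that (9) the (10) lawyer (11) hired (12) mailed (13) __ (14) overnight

The marked gap is the direct object of "mailed".
Its filler is the fronted wh-phrase "what", at word 1.
(The other dependency links word 7 to a gap after word 11.)

1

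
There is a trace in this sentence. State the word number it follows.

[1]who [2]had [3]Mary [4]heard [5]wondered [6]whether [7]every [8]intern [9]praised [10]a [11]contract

4

The displaced element is "who" (word 1).
It is linked across 1 clause boundary (Ø).
It functions as the subject of "wondered", so the gap sits immediately after word 4 ("heard").
Base order: Mary had heard that who wondered whether every intern praised a contract.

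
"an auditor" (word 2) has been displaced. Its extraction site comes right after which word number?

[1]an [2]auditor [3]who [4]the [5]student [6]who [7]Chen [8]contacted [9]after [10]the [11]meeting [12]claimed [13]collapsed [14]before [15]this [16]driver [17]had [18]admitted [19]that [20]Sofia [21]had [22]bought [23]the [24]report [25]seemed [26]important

The displaced element is "an auditor" (word 2).
It is linked across 1 clause boundary (Ø).
It functions as the subject of "collapsed", so the gap sits immediately after word 12 ("claimed").
Base order: The student who Chen contacted after the meeting claimed that an auditor collapsed before this driver had admitted that Sofia had bought the report.

12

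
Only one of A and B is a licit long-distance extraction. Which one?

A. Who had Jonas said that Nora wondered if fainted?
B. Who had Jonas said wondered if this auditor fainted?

B

In A, the wh-phrase is extracted from inside a wh-island (introduced by "if"), which blocks movement.
In B, the extraction path crosses only that-complement boundaries, which are transparent.
So B is grammatical.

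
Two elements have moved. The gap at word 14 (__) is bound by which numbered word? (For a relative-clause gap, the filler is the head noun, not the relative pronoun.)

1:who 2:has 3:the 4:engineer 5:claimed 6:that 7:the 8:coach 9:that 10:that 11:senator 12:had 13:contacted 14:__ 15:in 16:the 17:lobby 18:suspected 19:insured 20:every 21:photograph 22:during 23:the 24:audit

The marked gap is inside the relative clause, the direct object of "contacted".
Its filler is the head noun "coach" (via "that"), at word 8.
(The other dependency links word 1 to a gap after word 18.)

8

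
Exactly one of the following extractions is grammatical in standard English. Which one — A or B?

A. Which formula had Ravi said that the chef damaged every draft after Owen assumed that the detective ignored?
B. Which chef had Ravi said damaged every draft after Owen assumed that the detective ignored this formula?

In A, the wh-phrase is extracted from inside an adjunct island (introduced by "after"), which blocks movement.
In B, the extraction path crosses only that-complement boundaries, which are transparent.
So B is grammatical.

B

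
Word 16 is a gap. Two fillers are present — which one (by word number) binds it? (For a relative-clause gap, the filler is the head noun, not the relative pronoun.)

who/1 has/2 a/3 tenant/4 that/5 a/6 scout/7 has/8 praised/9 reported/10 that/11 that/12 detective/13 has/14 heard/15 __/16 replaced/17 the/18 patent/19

The marked gap is the subject of "replaced".
Its filler is the fronted wh-phrase "who", at word 1.
(The other dependency links word 4 to a gap after word 9.)

1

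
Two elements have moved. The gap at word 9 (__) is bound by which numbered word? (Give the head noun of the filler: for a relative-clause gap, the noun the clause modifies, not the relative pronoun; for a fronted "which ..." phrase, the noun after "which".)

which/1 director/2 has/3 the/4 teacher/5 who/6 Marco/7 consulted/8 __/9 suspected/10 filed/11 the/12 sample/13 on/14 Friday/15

5

The marked gap is inside the relative clause, the direct object of "consulted".
Its filler is the head noun "teacher" (via "who"), at word 5.
(The other dependency links word 2 to a gap after word 10.)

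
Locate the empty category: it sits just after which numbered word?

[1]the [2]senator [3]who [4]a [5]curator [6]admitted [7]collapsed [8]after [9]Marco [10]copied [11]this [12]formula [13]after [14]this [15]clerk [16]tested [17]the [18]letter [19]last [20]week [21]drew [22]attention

The displaced element is "the senator" (word 2).
It is linked across 1 clause boundary (Ø).
It functions as the subject of "collapsed", so the gap sits immediately after word 6 ("admitted").
Base order: A curator admitted that the senator collapsed after Marco copied this formula after this clerk tested the letter last week.

6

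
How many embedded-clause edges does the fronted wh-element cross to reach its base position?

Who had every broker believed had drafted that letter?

1

"who" is extracted from the subject of "drafted".
Boundaries crossed, outermost first: [Ø] — 1 in total.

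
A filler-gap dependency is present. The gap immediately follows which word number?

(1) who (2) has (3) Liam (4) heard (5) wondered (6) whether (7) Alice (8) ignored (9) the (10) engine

4

The displaced element is "who" (word 1).
It is linked across 1 clause boundary (Ø).
It functions as the subject of "wondered", so the gap sits immediately after word 4 ("heard").
Base order: Liam has heard that who wondered whether Alice ignored the engine.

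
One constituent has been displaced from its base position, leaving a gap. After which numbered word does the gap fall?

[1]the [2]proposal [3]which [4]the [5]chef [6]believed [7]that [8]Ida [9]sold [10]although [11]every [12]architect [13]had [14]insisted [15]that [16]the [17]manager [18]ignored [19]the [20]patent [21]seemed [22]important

9

The displaced element is "the proposal" (word 2).
It is linked across 1 clause boundary (that).
It functions as the direct object of "sold", so the gap sits immediately after word 9 ("sold").
Base order: The chef believed that Ida sold the proposal although every architect had insisted that the manager ignored the patent.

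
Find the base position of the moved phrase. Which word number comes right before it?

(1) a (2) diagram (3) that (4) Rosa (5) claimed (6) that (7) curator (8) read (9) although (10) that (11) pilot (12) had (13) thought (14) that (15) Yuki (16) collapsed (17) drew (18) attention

8

The displaced element is "a diagram" (word 2).
It is linked across 1 clause boundary (Ø).
It functions as the direct object of "read", so the gap sits immediately after word 8 ("read").
Base order: Rosa claimed that curator read a diagram although that pilot had thought that Yuki collapsed.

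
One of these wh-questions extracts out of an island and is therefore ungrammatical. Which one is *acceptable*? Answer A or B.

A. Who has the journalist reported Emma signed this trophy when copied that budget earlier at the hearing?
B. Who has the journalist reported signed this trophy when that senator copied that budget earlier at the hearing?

In A, the wh-phrase is extracted from inside an adjunct island (introduced by "when"), which blocks movement.
In B, the extraction path crosses only that-complement boundaries, which are transparent.
So B is grammatical.

B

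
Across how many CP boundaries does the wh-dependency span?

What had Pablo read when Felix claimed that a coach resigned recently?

"what" originates inside the matrix clause — no clause boundary is crossed.

0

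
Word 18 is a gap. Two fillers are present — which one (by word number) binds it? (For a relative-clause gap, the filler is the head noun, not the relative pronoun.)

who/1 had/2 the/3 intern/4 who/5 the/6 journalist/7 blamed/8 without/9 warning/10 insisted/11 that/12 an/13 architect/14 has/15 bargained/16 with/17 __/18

1

The marked gap is the object of the preposition "with" of "bargained".
Its filler is the fronted wh-phrase "who", at word 1.
(The other dependency links word 4 to a gap after word 8.)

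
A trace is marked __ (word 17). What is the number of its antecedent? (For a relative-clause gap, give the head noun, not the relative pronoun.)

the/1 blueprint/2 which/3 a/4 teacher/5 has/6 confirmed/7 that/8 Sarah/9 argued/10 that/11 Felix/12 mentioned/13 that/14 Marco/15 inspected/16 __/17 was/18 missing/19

The gap at 17 is the object of "inspected", inside a relative clause.
The relative pronoun is "which" (word 3); it is bound by the head noun immediately before it.
Its filler is the head noun "blueprint", at word 2.

2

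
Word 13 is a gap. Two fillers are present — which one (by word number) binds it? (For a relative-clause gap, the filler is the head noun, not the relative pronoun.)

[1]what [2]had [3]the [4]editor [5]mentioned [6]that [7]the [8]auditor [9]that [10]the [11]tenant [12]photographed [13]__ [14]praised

The marked gap is inside the relative clause, the direct object of "photographed".
Its filler is the head noun "auditor" (via "that"), at word 8.
(The other dependency links word 1 to a gap after word 14.)

8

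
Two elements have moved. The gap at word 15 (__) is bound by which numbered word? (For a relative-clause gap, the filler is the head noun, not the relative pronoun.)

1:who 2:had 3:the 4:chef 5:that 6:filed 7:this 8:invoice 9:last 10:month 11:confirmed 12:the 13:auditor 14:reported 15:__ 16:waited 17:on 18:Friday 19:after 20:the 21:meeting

1

The marked gap is the subject of "waited".
Its filler is the fronted wh-phrase "who", at word 1.
(The other dependency links word 4 to a gap after word 5.)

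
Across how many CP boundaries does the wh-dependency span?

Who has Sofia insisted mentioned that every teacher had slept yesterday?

1

"who" is extracted from the subject of "mentioned".
Boundaries crossed, outermost first: [Ø] — 1 in total.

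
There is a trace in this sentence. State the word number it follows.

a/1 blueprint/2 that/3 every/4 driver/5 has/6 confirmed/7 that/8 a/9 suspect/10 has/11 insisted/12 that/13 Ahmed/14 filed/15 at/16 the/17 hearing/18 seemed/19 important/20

The displaced element is "a blueprint" (word 2).
It is linked across 2 clause boundaries (that → that).
It functions as the direct object of "filed", so the gap sits immediately after word 15 ("filed").
Base order: Every driver has confirmed that a suspect has insisted that Ahmed filed a blueprint at the hearing.

15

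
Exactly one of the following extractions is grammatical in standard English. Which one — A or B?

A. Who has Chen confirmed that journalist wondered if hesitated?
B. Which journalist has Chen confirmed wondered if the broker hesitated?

B

In A, the wh-phrase is extracted from inside a wh-island (introduced by "if"), which blocks movement.
In B, the extraction path crosses only that-complement boundaries, which are transparent.
So B is grammatical.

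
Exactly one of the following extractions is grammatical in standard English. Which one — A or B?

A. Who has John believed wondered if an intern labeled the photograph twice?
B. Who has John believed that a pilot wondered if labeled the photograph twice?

In B, the wh-phrase is extracted from inside a wh-island (introduced by "if"), which blocks movement.
In A, the extraction path crosses only that-complement boundaries, which are transparent.
So A is grammatical.

A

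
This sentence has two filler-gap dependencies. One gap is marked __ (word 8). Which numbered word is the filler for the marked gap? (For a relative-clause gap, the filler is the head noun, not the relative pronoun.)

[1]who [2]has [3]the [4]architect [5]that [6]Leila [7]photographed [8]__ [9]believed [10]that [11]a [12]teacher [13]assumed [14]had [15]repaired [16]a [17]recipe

4

The marked gap is inside the relative clause, the direct object of "photographed".
Its filler is the head noun "architect" (via "that"), at word 4.
(The other dependency links word 1 to a gap after word 13.)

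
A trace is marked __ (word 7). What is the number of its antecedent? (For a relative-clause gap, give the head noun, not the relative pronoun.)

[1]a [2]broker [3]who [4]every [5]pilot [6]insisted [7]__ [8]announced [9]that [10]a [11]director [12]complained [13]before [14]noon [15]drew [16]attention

The gap at 7 is the subject of "announced", inside a relative clause.
The relative pronoun is "who" (word 3); it is bound by the head noun immediately before it.
Its filler is the head noun "broker", at word 2.

2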